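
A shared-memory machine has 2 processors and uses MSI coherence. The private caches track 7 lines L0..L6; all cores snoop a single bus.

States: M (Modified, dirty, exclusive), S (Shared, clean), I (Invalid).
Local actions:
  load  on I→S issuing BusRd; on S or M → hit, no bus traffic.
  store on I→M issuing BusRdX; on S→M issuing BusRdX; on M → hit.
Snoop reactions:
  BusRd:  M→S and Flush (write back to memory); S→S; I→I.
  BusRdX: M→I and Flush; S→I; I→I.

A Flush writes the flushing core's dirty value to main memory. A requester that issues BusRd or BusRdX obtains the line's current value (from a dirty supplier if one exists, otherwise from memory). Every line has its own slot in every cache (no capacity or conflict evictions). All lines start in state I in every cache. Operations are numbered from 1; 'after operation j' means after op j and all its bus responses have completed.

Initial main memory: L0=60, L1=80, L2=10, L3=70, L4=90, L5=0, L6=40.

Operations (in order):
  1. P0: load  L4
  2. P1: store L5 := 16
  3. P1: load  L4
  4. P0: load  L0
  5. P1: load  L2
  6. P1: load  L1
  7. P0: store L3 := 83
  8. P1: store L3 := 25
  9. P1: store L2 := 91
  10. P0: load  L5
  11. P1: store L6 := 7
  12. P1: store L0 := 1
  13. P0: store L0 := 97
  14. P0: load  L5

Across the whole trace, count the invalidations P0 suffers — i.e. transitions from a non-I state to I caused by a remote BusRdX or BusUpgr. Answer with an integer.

1. P0: load  L4  bus=[BusRd]  L4: P0=S P1=I  mem[L4]=90
2. P1: store L5 := 16  bus=[BusRdX]  L5: P0=I P1=M  mem[L5]=0
3. P1: load  L4  bus=[BusRd]  L4: P0=S P1=S  mem[L4]=90
4. P0: load  L0  bus=[BusRd]  L0: P0=S P1=I  mem[L0]=60
5. P1: load  L2  bus=[BusRd]  L2: P0=I P1=S  mem[L2]=10
6. P1: load  L1  bus=[BusRd]  L1: P0=I P1=S  mem[L1]=80
7. P0: store L3 := 83  bus=[BusRdX]  L3: P0=M P1=I  mem[L3]=70
8. P1: store L3 := 25  bus=[BusRdX,Flush]  L3: P0=I P1=M  mem[L3]=83
9. P1: store L2 := 91  bus=[BusRdX]  L2: P0=I P1=M  mem[L2]=10
10. P0: load  L5  bus=[BusRd,Flush]  L5: P0=S P1=S  mem[L5]=16
11. P1: store L6 := 7  bus=[BusRdX]  L6: P0=I P1=M  mem[L6]=40
12. P1: store L0 := 1  bus=[BusRdX]  L0: P0=I P1=M  mem[L0]=60
13. P0: store L0 := 97  bus=[BusRdX,Flush]  L0: P0=M P1=I  mem[L0]=1
14. P0: load  L5  bus=[-]  L5: P0=S P1=S  mem[L5]=16

invalidations = 2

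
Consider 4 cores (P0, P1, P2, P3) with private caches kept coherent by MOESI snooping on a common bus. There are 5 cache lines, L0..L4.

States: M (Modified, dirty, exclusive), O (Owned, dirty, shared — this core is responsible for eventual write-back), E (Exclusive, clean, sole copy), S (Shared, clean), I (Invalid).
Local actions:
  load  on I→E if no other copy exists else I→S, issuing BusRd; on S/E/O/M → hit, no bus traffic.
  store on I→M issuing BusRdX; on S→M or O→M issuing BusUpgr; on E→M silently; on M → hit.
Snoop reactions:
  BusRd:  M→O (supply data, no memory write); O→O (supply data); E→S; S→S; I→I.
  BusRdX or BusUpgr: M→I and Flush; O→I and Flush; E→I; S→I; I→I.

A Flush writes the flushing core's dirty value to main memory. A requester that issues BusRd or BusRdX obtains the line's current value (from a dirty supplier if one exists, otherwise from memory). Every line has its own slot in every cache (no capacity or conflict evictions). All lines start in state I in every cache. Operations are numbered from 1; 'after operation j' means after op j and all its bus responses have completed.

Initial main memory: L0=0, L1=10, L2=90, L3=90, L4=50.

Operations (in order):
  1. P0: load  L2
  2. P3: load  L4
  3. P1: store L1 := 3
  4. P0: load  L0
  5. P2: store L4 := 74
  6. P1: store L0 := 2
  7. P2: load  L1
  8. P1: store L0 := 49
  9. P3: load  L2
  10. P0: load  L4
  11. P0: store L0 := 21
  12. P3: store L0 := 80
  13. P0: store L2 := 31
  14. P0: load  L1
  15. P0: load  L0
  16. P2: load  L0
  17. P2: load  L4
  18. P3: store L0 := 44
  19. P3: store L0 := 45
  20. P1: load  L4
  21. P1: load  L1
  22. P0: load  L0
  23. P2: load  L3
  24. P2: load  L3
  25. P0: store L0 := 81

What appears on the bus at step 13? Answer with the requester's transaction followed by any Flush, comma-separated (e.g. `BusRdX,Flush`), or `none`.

bus = BusUpgr

step 1: P0: load  L2  ⟶  EIII  (L2)  txn=BusRd  M[L2]=90
step 2: P3: load  L4  ⟶  IIIE  (L4)  txn=BusRd  M[L4]=50
step 3: P1: store L1 := 3  ⟶  IMII  (L1)  txn=BusRdX  M[L1]=10
step 4: P0: load  L0  ⟶  EIII  (L0)  txn=BusRd  M[L0]=0
step 5: P2: store L4 := 74  ⟶  IIMI  (L4)  txn=BusRdX  M[L4]=50
step 6: P1: store L0 := 2  ⟶  IMII  (L0)  txn=BusRdX  M[L0]=0
step 7: P2: load  L1  ⟶  IOSI  (L1)  txn=BusRd  M[L1]=10
step 8: P1: store L0 := 49  ⟶  IMII  (L0)  txn=∅  M[L0]=0
step 9: P3: load  L2  ⟶  SIIS  (L2)  txn=BusRd  M[L2]=90
step 10: P0: load  L4  ⟶  SIOI  (L4)  txn=BusRd  M[L4]=50
step 11: P0: store L0 := 21  ⟶  MIII  (L0)  txn=BusRdX+Flush  M[L0]=49
step 12: P3: store L0 := 80  ⟶  IIIM  (L0)  txn=BusRdX+Flush  M[L0]=21
step 13: P0: store L2 := 31  ⟶  MIII  (L2)  txn=BusUpgr  M[L2]=90
step 14: P0: load  L1  ⟶  SOSI  (L1)  txn=BusRd  M[L1]=10
step 15: P0: load  L0  ⟶  SIIO  (L0)  txn=BusRd  M[L0]=21
step 16: P2: load  L0  ⟶  SISO  (L0)  txn=BusRd  M[L0]=21
step 17: P2: load  L4  ⟶  SIOI  (L4)  txn=∅  M[L4]=50
step 18: P3: store L0 := 44  ⟶  IIIM  (L0)  txn=BusUpgr  M[L0]=21
step 19: P3: store L0 := 45  ⟶  IIIM  (L0)  txn=∅  M[L0]=21
step 20: P1: load  L4  ⟶  SSOI  (L4)  txn=BusRd  M[L4]=50
step 21: P1: load  L1  ⟶  SOSI  (L1)  txn=∅  M[L1]=10
step 22: P0: load  L0  ⟶  SIIO  (L0)  txn=BusRd  M[L0]=21
step 23: P2: load  L3  ⟶  IIEI  (L3)  txn=BusRd  M[L3]=90
step 24: P2: load  L3  ⟶  IIEI  (L3)  txn=∅  M[L3]=90
step 25: P0: store L0 := 81  ⟶  MIII  (L0)  txn=BusUpgr+Flush  M[L0]=45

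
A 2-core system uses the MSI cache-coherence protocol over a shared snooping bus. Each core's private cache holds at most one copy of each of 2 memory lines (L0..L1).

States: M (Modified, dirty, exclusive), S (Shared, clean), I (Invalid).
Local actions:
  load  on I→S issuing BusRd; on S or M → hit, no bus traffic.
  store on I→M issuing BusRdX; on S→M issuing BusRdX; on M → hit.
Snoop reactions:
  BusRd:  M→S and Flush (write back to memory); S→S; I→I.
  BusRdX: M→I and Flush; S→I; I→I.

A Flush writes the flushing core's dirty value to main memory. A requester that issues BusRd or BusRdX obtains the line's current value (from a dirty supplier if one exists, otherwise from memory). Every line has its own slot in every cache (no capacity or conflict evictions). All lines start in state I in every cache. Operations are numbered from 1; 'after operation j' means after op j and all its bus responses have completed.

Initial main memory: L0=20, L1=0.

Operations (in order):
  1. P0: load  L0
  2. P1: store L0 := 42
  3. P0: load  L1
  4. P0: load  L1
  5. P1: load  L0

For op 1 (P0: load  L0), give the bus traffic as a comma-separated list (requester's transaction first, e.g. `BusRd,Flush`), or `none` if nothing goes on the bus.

bus = BusRd

  op1 P0: load  L0 → S/I on L0; bus BusRd; mem=20
  op2 P1: store L0 := 42 → I/M on L0; bus BusRdX; mem=20
  op3 P0: load  L1 → S/I on L1; bus BusRd; mem=0
  op4 P0: load  L1 → S/I on L1; bus (none); mem=0
  op5 P1: load  L0 → I/M on L0; bus (none); mem=20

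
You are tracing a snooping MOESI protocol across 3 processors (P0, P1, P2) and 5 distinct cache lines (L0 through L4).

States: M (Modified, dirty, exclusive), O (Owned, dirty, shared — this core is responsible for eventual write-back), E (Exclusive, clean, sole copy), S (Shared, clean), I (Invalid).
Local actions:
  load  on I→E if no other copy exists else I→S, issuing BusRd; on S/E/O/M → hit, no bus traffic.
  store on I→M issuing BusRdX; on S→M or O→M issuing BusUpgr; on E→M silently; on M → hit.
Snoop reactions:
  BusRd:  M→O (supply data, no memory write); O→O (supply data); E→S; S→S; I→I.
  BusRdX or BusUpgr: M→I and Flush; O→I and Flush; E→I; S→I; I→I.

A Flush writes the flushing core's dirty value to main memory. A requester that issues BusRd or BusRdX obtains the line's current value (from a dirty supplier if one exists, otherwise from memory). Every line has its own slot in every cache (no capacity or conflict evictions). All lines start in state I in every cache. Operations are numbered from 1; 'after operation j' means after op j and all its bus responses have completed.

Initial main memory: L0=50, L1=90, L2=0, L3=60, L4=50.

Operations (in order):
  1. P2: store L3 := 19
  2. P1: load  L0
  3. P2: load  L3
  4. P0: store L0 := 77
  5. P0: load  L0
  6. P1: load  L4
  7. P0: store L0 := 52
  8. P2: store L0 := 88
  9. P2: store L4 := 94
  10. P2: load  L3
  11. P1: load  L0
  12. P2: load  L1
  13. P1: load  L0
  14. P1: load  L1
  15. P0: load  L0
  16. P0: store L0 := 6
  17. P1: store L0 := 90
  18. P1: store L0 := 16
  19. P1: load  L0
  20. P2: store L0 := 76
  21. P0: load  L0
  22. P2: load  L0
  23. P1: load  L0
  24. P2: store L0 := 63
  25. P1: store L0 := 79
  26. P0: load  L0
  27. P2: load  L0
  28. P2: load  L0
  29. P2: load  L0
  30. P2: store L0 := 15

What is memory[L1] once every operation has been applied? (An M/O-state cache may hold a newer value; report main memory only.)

1. P2: store L3 := 19  bus=[BusRdX]  L3: P0=I P1=I P2=M  mem[L3]=60
2. P1: load  L0  bus=[BusRd]  L0: P0=I P1=E P2=I  mem[L0]=50
3. P2: load  L3  bus=[-]  L3: P0=I P1=I P2=M  mem[L3]=60
4. P0: store L0 := 77  bus=[BusRdX]  L0: P0=M P1=I P2=I  mem[L0]=50
5. P0: load  L0  bus=[-]  L0: P0=M P1=I P2=I  mem[L0]=50
6. P1: load  L4  bus=[BusRd]  L4: P0=I P1=E P2=I  mem[L4]=50
7. P0: store L0 := 52  bus=[-]  L0: P0=M P1=I P2=I  mem[L0]=50
8. P2: store L0 := 88  bus=[BusRdX,Flush]  L0: P0=I P1=I P2=M  mem[L0]=52
9. P2: store L4 := 94  bus=[BusRdX]  L4: P0=I P1=I P2=M  mem[L4]=50
10. P2: load  L3  bus=[-]  L3: P0=I P1=I P2=M  mem[L3]=60
11. P1: load  L0  bus=[BusRd]  L0: P0=I P1=S P2=O  mem[L0]=52
12. P2: load  L1  bus=[BusRd]  L1: P0=I P1=I P2=E  mem[L1]=90
13. P1: load  L0  bus=[-]  L0: P0=I P1=S P2=O  mem[L0]=52
14. P1: load  L1  bus=[BusRd]  L1: P0=I P1=S P2=S  mem[L1]=90
15. P0: load  L0  bus=[BusRd]  L0: P0=S P1=S P2=O  mem[L0]=52
16. P0: store L0 := 6  bus=[BusUpgr,Flush]  L0: P0=M P1=I P2=I  mem[L0]=88
17. P1: store L0 := 90  bus=[BusRdX,Flush]  L0: P0=I P1=M P2=I  mem[L0]=6
18. P1: store L0 := 16  bus=[-]  L0: P0=I P1=M P2=I  mem[L0]=6
19. P1: load  L0  bus=[-]  L0: P0=I P1=M P2=I  mem[L0]=6
20. P2: store L0 := 76  bus=[BusRdX,Flush]  L0: P0=I P1=I P2=M  mem[L0]=16
21. P0: load  L0  bus=[BusRd]  L0: P0=S P1=I P2=O  mem[L0]=16
22. P2: load  L0  bus=[-]  L0: P0=S P1=I P2=O  mem[L0]=16
23. P1: load  L0  bus=[BusRd]  L0: P0=S P1=S P2=O  mem[L0]=16
24. P2: store L0 := 63  bus=[BusUpgr]  L0: P0=I P1=I P2=M  mem[L0]=16
25. P1: store L0 := 79  bus=[BusRdX,Flush]  L0: P0=I P1=M P2=I  mem[L0]=63
26. P0: load  L0  bus=[BusRd]  L0: P0=S P1=O P2=I  mem[L0]=63
27. P2: load  L0  bus=[BusRd]  L0: P0=S P1=O P2=S  mem[L0]=63
28. P2: load  L0  bus=[-]  L0: P0=S P1=O P2=S  mem[L0]=63
29. P2: load  L0  bus=[-]  L0: P0=S P1=O P2=S  mem[L0]=63
30. P2: store L0 := 15  bus=[BusUpgr,Flush]  L0: P0=I P1=I P2=M  mem[L0]=79

memory[L1] = 90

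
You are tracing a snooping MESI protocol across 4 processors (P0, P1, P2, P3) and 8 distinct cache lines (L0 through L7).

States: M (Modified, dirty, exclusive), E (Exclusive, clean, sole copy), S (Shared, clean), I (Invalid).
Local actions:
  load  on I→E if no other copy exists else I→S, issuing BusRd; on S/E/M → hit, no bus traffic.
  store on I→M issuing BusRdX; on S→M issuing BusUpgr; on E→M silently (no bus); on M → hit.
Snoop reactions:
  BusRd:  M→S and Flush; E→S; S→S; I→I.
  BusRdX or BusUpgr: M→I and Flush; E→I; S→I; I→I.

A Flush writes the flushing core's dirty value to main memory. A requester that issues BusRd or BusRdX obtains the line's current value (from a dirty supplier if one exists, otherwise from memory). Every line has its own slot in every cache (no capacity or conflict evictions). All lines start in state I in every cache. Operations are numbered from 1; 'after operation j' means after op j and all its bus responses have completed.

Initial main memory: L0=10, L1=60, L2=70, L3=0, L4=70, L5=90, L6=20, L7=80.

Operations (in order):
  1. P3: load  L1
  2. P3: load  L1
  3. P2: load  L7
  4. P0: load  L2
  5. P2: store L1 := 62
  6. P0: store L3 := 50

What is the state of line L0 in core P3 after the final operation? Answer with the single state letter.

state = I

  op1 P3: load  L1 → I/I/I/E on L1; bus BusRd; mem=60
  op2 P3: load  L1 → I/I/I/E on L1; bus (none); mem=60
  op3 P2: load  L7 → I/I/E/I on L7; bus BusRd; mem=80
  op4 P0: load  L2 → E/I/I/I on L2; bus BusRd; mem=70
  op5 P2: store L1 := 62 → I/I/M/I on L1; bus BusRdX; mem=60
  op6 P0: store L3 := 50 → M/I/I/I on L3; bus BusRdX; mem=0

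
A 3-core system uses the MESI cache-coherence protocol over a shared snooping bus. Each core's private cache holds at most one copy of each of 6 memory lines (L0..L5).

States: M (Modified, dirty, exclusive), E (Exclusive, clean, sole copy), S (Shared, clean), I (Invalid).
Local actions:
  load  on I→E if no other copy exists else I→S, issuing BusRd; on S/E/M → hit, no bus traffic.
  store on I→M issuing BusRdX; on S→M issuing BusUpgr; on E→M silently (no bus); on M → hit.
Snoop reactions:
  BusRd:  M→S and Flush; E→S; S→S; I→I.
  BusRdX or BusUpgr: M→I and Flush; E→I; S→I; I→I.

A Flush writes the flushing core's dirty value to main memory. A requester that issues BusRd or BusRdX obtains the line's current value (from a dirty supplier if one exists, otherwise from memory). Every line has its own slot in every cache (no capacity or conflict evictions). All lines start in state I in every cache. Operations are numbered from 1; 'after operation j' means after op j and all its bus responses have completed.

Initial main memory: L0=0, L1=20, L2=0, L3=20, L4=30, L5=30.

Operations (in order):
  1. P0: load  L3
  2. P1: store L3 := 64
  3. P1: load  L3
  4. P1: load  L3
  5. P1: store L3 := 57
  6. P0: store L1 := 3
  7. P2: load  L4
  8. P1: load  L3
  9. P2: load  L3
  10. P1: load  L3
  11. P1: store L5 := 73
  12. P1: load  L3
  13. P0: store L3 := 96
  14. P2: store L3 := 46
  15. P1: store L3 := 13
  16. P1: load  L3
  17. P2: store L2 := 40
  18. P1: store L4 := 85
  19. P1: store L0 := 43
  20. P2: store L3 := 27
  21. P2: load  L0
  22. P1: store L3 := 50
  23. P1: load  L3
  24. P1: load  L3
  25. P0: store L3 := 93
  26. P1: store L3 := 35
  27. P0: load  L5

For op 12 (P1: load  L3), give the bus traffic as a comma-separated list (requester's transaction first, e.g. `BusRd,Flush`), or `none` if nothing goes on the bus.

step 1: P0: load  L3  ⟶  EII  (L3)  txn=BusRd  M[L3]=20
step 2: P1: store L3 := 64  ⟶  IMI  (L3)  txn=BusRdX  M[L3]=20
step 3: P1: load  L3  ⟶  IMI  (L3)  txn=∅  M[L3]=20
step 4: P1: load  L3  ⟶  IMI  (L3)  txn=∅  M[L3]=20
step 5: P1: store L3 := 57  ⟶  IMI  (L3)  txn=∅  M[L3]=20
step 6: P0: store L1 := 3  ⟶  MII  (L1)  txn=BusRdX  M[L1]=20
step 7: P2: load  L4  ⟶  IIE  (L4)  txn=BusRd  M[L4]=30
step 8: P1: load  L3  ⟶  IMI  (L3)  txn=∅  M[L3]=20
step 9: P2: load  L3  ⟶  ISS  (L3)  txn=BusRd+Flush  M[L3]=57
step 10: P1: load  L3  ⟶  ISS  (L3)  txn=∅  M[L3]=57
step 11: P1: store L5 := 73  ⟶  IMI  (L5)  txn=BusRdX  M[L5]=30
step 12: P1: load  L3  ⟶  ISS  (L3)  txn=∅  M[L3]=57
step 13: P0: store L3 := 96  ⟶  MII  (L3)  txn=BusRdX  M[L3]=57
step 14: P2: store L3 := 46  ⟶  IIM  (L3)  txn=BusRdX+Flush  M[L3]=96
step 15: P1: store L3 := 13  ⟶  IMI  (L3)  txn=BusRdX+Flush  M[L3]=46
step 16: P1: load  L3  ⟶  IMI  (L3)  txn=∅  M[L3]=46
step 17: P2: store L2 := 40  ⟶  IIM  (L2)  txn=BusRdX  M[L2]=0
step 18: P1: store L4 := 85  ⟶  IMI  (L4)  txn=BusRdX  M[L4]=30
step 19: P1: store L0 := 43  ⟶  IMI  (L0)  txn=BusRdX  M[L0]=0
step 20: P2: store L3 := 27  ⟶  IIM  (L3)  txn=BusRdX+Flush  M[L3]=13
step 21: P2: load  L0  ⟶  ISS  (L0)  txn=BusRd+Flush  M[L0]=43
step 22: P1: store L3 := 50  ⟶  IMI  (L3)  txn=BusRdX+Flush  M[L3]=27
step 23: P1: load  L3  ⟶  IMI  (L3)  txn=∅  M[L3]=27
step 24: P1: load  L3  ⟶  IMI  (L3)  txn=∅  M[L3]=27
step 25: P0: store L3 := 93  ⟶  MII  (L3)  txn=BusRdX+Flush  M[L3]=50
step 26: P1: store L3 := 35  ⟶  IMI  (L3)  txn=BusRdX+Flush  M[L3]=93
step 27: P0: load  L5  ⟶  SSI  (L5)  txn=BusRd+Flush  M[L5]=73

bus = none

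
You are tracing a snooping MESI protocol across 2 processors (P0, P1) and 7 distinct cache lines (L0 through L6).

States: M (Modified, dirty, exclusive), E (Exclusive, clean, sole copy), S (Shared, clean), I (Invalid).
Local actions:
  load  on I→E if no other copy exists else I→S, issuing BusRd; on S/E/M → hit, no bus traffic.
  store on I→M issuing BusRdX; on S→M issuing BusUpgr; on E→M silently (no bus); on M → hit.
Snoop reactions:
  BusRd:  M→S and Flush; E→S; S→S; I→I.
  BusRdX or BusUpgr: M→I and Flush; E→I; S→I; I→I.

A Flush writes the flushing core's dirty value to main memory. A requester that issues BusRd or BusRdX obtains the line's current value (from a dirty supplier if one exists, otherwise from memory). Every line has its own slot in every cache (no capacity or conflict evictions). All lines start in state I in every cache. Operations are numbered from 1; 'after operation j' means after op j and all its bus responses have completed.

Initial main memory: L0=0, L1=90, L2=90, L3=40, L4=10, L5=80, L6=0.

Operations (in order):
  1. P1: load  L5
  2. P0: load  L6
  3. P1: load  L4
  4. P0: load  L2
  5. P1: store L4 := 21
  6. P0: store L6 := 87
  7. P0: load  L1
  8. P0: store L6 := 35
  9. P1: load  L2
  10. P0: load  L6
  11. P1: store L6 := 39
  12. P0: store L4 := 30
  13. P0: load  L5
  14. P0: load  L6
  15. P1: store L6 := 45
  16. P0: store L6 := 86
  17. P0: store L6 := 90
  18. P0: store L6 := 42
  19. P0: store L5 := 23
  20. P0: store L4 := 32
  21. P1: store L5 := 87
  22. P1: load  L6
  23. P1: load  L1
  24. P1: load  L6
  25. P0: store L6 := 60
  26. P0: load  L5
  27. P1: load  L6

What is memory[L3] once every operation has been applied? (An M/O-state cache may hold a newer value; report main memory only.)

step 1: P1: load  L5  ⟶  IE  (L5)  txn=BusRd  M[L5]=80
step 2: P0: load  L6  ⟶  EI  (L6)  txn=BusRd  M[L6]=0
step 3: P1: load  L4  ⟶  IE  (L4)  txn=BusRd  M[L4]=10
step 4: P0: load  L2  ⟶  EI  (L2)  txn=BusRd  M[L2]=90
step 5: P1: store L4 := 21  ⟶  IM  (L4)  txn=∅  M[L4]=10
step 6: P0: store L6 := 87  ⟶  MI  (L6)  txn=∅  M[L6]=0
step 7: P0: load  L1  ⟶  EI  (L1)  txn=BusRd  M[L1]=90
step 8: P0: store L6 := 35  ⟶  MI  (L6)  txn=∅  M[L6]=0
step 9: P1: load  L2  ⟶  SS  (L2)  txn=BusRd  M[L2]=90
step 10: P0: load  L6  ⟶  MI  (L6)  txn=∅  M[L6]=0
step 11: P1: store L6 := 39  ⟶  IM  (L6)  txn=BusRdX+Flush  M[L6]=35
step 12: P0: store L4 := 30  ⟶  MI  (L4)  txn=BusRdX+Flush  M[L4]=21
step 13: P0: load  L5  ⟶  SS  (L5)  txn=BusRd  M[L5]=80
step 14: P0: load  L6  ⟶  SS  (L6)  txn=BusRd+Flush  M[L6]=39
step 15: P1: store L6 := 45  ⟶  IM  (L6)  txn=BusUpgr  M[L6]=39
step 16: P0: store L6 := 86  ⟶  MI  (L6)  txn=BusRdX+Flush  M[L6]=45
step 17: P0: store L6 := 90  ⟶  MI  (L6)  txn=∅  M[L6]=45
step 18: P0: store L6 := 42  ⟶  MI  (L6)  txn=∅  M[L6]=45
step 19: P0: store L5 := 23  ⟶  MI  (L5)  txn=BusUpgr  M[L5]=80
step 20: P0: store L4 := 32  ⟶  MI  (L4)  txn=∅  M[L4]=21
step 21: P1: store L5 := 87  ⟶  IM  (L5)  txn=BusRdX+Flush  M[L5]=23
step 22: P1: load  L6  ⟶  SS  (L6)  txn=BusRd+Flush  M[L6]=42
step 23: P1: load  L1  ⟶  SS  (L1)  txn=BusRd  M[L1]=90
step 24: P1: load  L6  ⟶  SS  (L6)  txn=∅  M[L6]=42
step 25: P0: store L6 := 60  ⟶  MI  (L6)  txn=BusUpgr  M[L6]=42
step 26: P0: load  L5  ⟶  SS  (L5)  txn=BusRd+Flush  M[L5]=87
step 27: P1: load  L6  ⟶  SS  (L6)  txn=BusRd+Flush  M[L6]=60

memory[L3] = 40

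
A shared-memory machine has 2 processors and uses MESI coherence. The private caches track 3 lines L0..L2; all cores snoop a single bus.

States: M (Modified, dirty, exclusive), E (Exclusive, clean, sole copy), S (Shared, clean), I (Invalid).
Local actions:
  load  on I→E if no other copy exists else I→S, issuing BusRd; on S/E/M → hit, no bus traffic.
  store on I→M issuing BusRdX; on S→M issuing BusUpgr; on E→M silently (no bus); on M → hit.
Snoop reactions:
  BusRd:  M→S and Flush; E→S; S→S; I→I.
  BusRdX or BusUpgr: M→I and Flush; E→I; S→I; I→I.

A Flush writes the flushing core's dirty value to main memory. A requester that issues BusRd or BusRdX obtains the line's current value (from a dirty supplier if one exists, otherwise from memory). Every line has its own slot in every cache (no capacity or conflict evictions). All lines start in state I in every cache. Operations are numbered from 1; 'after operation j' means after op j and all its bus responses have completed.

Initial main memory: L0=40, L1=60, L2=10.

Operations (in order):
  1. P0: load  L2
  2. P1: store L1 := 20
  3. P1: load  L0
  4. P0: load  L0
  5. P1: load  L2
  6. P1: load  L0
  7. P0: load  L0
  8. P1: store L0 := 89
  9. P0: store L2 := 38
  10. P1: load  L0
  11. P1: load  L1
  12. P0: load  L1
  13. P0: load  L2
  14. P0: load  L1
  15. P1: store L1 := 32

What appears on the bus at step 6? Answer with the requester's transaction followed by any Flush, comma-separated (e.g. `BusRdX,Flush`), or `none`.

  op1 P0: load  L2 → E/I on L2; bus BusRd; mem=10
  op2 P1: store L1 := 20 → I/M on L1; bus BusRdX; mem=60
  op3 P1: load  L0 → I/E on L0; bus BusRd; mem=40
  op4 P0: load  L0 → S/S on L0; bus BusRd; mem=40
  op5 P1: load  L2 → S/S on L2; bus BusRd; mem=10
  op6 P1: load  L0 → S/S on L0; bus (none); mem=40
  op7 P0: load  L0 → S/S on L0; bus (none); mem=40
  op8 P1: store L0 := 89 → I/M on L0; bus BusUpgr; mem=40
  op9 P0: store L2 := 38 → M/I on L2; bus BusUpgr; mem=10
  op10 P1: load  L0 → I/M on L0; bus (none); mem=40
  op11 P1: load  L1 → I/M on L1; bus (none); mem=60
  op12 P0: load  L1 → S/S on L1; bus BusRd Flush; mem=20
  op13 P0: load  L2 → M/I on L2; bus (none); mem=10
  op14 P0: load  L1 → S/S on L1; bus (none); mem=20
  op15 P1: store L1 := 32 → I/M on L1; bus BusUpgr; mem=20

bus = none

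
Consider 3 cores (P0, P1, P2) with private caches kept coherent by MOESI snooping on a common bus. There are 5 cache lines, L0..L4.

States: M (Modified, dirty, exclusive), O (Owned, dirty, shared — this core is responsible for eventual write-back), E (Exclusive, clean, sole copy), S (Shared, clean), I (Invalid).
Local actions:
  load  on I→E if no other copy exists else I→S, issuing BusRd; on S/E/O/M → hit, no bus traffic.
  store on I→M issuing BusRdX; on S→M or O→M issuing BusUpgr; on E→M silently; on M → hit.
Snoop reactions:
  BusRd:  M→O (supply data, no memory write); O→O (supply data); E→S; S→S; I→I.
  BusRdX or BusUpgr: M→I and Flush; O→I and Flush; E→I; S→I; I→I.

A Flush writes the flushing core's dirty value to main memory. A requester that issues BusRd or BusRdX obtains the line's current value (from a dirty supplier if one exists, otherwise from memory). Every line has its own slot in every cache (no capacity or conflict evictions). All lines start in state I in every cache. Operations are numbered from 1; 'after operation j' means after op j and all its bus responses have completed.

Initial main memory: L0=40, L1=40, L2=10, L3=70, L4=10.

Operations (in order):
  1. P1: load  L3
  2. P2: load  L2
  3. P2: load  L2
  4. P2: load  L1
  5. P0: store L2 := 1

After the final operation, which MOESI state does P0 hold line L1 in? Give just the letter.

[1] P1: load  L3 | P0:I, P1:E(70), P2:I | bus: BusRd
[2] P2: load  L2 | P0:I, P1:I, P2:E(10) | bus: BusRd
[3] P2: load  L2 | P0:I, P1:I, P2:E(10) | bus: none
[4] P2: load  L1 | P0:I, P1:I, P2:E(40) | bus: BusRd
[5] P0: store L2 := 1 | P0:M(1), P1:I, P2:I | bus: BusRdX

state = I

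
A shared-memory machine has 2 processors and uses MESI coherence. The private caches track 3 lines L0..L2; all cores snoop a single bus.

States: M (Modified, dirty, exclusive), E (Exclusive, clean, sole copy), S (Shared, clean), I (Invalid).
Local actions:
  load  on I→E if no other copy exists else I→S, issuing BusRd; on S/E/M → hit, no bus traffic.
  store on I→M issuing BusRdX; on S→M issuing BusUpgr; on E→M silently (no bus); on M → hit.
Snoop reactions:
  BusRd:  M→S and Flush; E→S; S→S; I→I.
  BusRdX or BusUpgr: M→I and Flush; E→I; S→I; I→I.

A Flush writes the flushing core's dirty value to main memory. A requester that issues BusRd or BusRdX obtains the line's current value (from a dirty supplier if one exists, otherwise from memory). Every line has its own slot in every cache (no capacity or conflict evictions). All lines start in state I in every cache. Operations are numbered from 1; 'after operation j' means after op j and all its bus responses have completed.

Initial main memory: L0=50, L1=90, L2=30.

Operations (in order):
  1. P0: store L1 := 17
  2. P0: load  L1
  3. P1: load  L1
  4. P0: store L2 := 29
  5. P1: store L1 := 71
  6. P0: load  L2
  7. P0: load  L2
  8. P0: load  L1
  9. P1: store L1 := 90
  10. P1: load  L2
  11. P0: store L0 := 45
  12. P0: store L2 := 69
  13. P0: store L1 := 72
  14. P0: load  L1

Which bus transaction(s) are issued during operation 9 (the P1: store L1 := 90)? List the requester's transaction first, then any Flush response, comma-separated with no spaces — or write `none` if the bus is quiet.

[1] P0: store L1 := 17 | P0:M(17), P1:I | bus: BusRdX
[2] P0: load  L1 | P0:M(17), P1:I | bus: none
[3] P1: load  L1 | P0:S(17), P1:S(17) | bus: BusRd,Flush
[4] P0: store L2 := 29 | P0:M(29), P1:I | bus: BusRdX
[5] P1: store L1 := 71 | P0:I, P1:M(71) | bus: BusUpgr
[6] P0: load  L2 | P0:M(29), P1:I | bus: none
[7] P0: load  L2 | P0:M(29), P1:I | bus: none
[8] P0: load  L1 | P0:S(71), P1:S(71) | bus: BusRd,Flush
[9] P1: store L1 := 90 | P0:I, P1:M(90) | bus: BusUpgr
[10] P1: load  L2 | P0:S(29), P1:S(29) | bus: BusRd,Flush
[11] P0: store L0 := 45 | P0:M(45), P1:I | bus: BusRdX
[12] P0: store L2 := 69 | P0:M(69), P1:I | bus: BusUpgr
[13] P0: store L1 := 72 | P0:M(72), P1:I | bus: BusRdX,Flush
[14] P0: load  L1 | P0:M(72), P1:I | bus: none

bus = BusUpgr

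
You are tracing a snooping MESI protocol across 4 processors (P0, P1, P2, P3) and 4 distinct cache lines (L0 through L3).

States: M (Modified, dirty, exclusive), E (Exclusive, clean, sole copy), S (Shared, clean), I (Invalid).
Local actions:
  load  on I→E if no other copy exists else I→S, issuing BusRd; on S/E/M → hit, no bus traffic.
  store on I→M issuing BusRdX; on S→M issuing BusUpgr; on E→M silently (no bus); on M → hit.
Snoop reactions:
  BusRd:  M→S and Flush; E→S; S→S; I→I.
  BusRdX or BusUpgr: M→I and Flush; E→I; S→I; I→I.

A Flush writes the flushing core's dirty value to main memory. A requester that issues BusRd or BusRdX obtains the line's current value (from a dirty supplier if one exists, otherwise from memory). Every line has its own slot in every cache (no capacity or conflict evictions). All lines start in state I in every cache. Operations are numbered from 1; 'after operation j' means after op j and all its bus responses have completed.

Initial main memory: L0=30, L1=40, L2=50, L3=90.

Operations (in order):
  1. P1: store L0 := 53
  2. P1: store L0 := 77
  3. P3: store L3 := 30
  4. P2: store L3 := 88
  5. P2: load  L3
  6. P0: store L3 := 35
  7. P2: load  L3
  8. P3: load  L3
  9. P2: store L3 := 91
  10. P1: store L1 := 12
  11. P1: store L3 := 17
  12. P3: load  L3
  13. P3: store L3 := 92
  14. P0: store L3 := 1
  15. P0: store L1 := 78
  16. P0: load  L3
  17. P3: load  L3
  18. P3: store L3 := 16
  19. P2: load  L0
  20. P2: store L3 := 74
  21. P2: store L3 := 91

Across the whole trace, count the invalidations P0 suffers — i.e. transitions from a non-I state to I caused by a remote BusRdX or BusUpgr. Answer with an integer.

invalidations = 2

  op1 P1: store L0 := 53 → I/M/I/I on L0; bus BusRdX; mem=30
  op2 P1: store L0 := 77 → I/M/I/I on L0; bus (none); mem=30
  op3 P3: store L3 := 30 → I/I/I/M on L3; bus BusRdX; mem=90
  op4 P2: store L3 := 88 → I/I/M/I on L3; bus BusRdX Flush; mem=30
  op5 P2: load  L3 → I/I/M/I on L3; bus (none); mem=30
  op6 P0: store L3 := 35 → M/I/I/I on L3; bus BusRdX Flush; mem=88
  op7 P2: load  L3 → S/I/S/I on L3; bus BusRd Flush; mem=35
  op8 P3: load  L3 → S/I/S/S on L3; bus BusRd; mem=35
  op9 P2: store L3 := 91 → I/I/M/I on L3; bus BusUpgr; mem=35
  op10 P1: store L1 := 12 → I/M/I/I on L1; bus BusRdX; mem=40
  op11 P1: store L3 := 17 → I/M/I/I on L3; bus BusRdX Flush; mem=91
  op12 P3: load  L3 → I/S/I/S on L3; bus BusRd Flush; mem=17
  op13 P3: store L3 := 92 → I/I/I/M on L3; bus BusUpgr; mem=17
  op14 P0: store L3 := 1 → M/I/I/I on L3; bus BusRdX Flush; mem=92
  op15 P0: store L1 := 78 → M/I/I/I on L1; bus BusRdX Flush; mem=12
  op16 P0: load  L3 → M/I/I/I on L3; bus (none); mem=92
  op17 P3: load  L3 → S/I/I/S on L3; bus BusRd Flush; mem=1
  op18 P3: store L3 := 16 → I/I/I/M on L3; bus BusUpgr; mem=1
  op19 P2: load  L0 → I/S/S/I on L0; bus BusRd Flush; mem=77
  op20 P2: store L3 := 74 → I/I/M/I on L3; bus BusRdX Flush; mem=16
  op21 P2: store L3 := 91 → I/I/M/I on L3; bus (none); mem=16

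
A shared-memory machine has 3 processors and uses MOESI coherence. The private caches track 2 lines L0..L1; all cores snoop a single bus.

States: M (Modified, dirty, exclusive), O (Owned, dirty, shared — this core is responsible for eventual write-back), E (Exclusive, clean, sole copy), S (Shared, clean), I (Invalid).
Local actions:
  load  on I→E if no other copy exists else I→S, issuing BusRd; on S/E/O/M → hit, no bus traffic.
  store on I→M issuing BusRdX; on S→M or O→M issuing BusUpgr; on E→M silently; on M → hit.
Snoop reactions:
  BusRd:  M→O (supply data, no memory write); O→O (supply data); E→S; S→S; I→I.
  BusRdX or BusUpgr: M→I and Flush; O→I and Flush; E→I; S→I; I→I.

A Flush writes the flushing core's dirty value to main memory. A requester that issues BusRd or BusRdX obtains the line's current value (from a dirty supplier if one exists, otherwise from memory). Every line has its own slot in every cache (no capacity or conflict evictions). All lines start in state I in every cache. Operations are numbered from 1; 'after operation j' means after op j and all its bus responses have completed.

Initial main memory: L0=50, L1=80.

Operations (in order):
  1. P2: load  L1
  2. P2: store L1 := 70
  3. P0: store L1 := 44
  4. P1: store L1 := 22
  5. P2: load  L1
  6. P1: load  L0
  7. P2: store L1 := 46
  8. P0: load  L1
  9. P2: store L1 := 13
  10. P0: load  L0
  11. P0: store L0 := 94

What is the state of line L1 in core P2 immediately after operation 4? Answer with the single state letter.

  op1 P2: load  L1 → I/I/E on L1; bus BusRd; mem=80
  op2 P2: store L1 := 70 → I/I/M on L1; bus (none); mem=80
  op3 P0: store L1 := 44 → M/I/I on L1; bus BusRdX Flush; mem=70
  op4 P1: store L1 := 22 → I/M/I on L1; bus BusRdX Flush; mem=44
  op5 P2: load  L1 → I/O/S on L1; bus BusRd; mem=44
  op6 P1: load  L0 → I/E/I on L0; bus BusRd; mem=50
  op7 P2: store L1 := 46 → I/I/M on L1; bus BusUpgr Flush; mem=22
  op8 P0: load  L1 → S/I/O on L1; bus BusRd; mem=22
  op9 P2: store L1 := 13 → I/I/M on L1; bus BusUpgr; mem=22
  op10 P0: load  L0 → S/S/I on L0; bus BusRd; mem=50
  op11 P0: store L0 := 94 → M/I/I on L0; bus BusUpgr; mem=50

state = I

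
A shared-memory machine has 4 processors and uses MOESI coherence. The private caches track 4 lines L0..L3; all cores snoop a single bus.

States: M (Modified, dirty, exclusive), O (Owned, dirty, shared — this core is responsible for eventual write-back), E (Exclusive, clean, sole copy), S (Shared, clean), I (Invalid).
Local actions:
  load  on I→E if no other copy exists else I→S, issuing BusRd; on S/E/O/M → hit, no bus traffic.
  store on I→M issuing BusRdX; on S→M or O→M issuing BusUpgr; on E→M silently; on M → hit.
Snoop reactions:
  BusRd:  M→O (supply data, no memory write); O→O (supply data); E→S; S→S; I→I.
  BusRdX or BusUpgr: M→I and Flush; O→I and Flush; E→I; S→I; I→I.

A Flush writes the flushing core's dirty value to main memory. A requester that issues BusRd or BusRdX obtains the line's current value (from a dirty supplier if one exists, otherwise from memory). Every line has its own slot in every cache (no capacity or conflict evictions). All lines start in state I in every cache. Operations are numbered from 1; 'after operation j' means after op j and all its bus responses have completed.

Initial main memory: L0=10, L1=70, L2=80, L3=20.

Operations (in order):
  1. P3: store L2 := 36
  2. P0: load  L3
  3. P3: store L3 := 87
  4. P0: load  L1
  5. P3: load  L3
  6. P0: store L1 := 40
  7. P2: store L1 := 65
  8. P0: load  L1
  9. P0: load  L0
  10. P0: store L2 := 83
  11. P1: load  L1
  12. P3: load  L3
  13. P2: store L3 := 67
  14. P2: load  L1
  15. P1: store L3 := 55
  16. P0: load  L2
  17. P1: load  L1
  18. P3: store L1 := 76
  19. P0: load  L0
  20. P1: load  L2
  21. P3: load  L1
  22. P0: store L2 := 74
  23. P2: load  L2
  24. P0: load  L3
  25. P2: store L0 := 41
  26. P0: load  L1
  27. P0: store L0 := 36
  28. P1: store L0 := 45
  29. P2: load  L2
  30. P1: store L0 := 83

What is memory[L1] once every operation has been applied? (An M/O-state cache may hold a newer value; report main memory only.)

memory[L1] = 65

  op1 P3: store L2 := 36 → I/I/I/M on L2; bus BusRdX; mem=80
  op2 P0: load  L3 → E/I/I/I on L3; bus BusRd; mem=20
  op3 P3: store L3 := 87 → I/I/I/M on L3; bus BusRdX; mem=20
  op4 P0: load  L1 → E/I/I/I on L1; bus BusRd; mem=70
  op5 P3: load  L3 → I/I/I/M on L3; bus (none); mem=20
  op6 P0: store L1 := 40 → M/I/I/I on L1; bus (none); mem=70
  op7 P2: store L1 := 65 → I/I/M/I on L1; bus BusRdX Flush; mem=40
  op8 P0: load  L1 → S/I/O/I on L1; bus BusRd; mem=40
  op9 P0: load  L0 → E/I/I/I on L0; bus BusRd; mem=10
  op10 P0: store L2 := 83 → M/I/I/I on L2; bus BusRdX Flush; mem=36
  op11 P1: load  L1 → S/S/O/I on L1; bus BusRd; mem=40
  op12 P3: load  L3 → I/I/I/M on L3; bus (none); mem=20
  op13 P2: store L3 := 67 → I/I/M/I on L3; bus BusRdX Flush; mem=87
  op14 P2: load  L1 → S/S/O/I on L1; bus (none); mem=40
  op15 P1: store L3 := 55 → I/M/I/I on L3; bus BusRdX Flush; mem=67
  op16 P0: load  L2 → M/I/I/I on L2; bus (none); mem=36
  op17 P1: load  L1 → S/S/O/I on L1; bus (none); mem=40
  op18 P3: store L1 := 76 → I/I/I/M on L1; bus BusRdX Flush; mem=65
  op19 P0: load  L0 → E/I/I/I on L0; bus (none); mem=10
  op20 P1: load  L2 → O/S/I/I on L2; bus BusRd; mem=36
  op21 P3: load  L1 → I/I/I/M on L1; bus (none); mem=65
  op22 P0: store L2 := 74 → M/I/I/I on L2; bus BusUpgr; mem=36
  op23 P2: load  L2 → O/I/S/I on L2; bus BusRd; mem=36
  op24 P0: load  L3 → S/O/I/I on L3; bus BusRd; mem=67
  op25 P2: store L0 := 41 → I/I/M/I on L0; bus BusRdX; mem=10
  op26 P0: load  L1 → S/I/I/O on L1; bus BusRd; mem=65
  op27 P0: store L0 := 36 → M/I/I/I on L0; bus BusRdX Flush; mem=41
  op28 P1: store L0 := 45 → I/M/I/I on L0; bus BusRdX Flush; mem=36
  op29 P2: load  L2 → O/I/S/I on L2; bus (none); mem=36
  op30 P1: store L0 := 83 → I/M/I/I on L0; bus (none); mem=36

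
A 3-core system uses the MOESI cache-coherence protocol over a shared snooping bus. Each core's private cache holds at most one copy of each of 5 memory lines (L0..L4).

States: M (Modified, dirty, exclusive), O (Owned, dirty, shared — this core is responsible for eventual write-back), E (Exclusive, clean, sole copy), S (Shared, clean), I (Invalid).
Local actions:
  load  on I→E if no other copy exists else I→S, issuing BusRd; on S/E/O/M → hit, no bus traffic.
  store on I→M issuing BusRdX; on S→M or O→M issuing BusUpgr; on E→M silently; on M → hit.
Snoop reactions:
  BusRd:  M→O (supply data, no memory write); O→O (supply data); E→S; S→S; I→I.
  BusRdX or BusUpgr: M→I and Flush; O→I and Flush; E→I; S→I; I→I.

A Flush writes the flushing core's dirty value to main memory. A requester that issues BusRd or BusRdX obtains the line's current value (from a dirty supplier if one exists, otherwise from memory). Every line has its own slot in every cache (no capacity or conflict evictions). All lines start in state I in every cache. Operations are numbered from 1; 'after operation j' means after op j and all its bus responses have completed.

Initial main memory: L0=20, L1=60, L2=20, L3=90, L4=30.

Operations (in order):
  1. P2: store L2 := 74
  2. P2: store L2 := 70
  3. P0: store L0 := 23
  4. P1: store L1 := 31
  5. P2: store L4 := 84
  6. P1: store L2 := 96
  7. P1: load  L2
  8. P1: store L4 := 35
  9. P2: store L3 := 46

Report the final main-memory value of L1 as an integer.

memory[L1] = 60

1. P2: store L2 := 74  bus=[BusRdX]  L2: P0=I P1=I P2=M  mem[L2]=20
2. P2: store L2 := 70  bus=[-]  L2: P0=I P1=I P2=M  mem[L2]=20
3. P0: store L0 := 23  bus=[BusRdX]  L0: P0=M P1=I P2=I  mem[L0]=20
4. P1: store L1 := 31  bus=[BusRdX]  L1: P0=I P1=M P2=I  mem[L1]=60
5. P2: store L4 := 84  bus=[BusRdX]  L4: P0=I P1=I P2=M  mem[L4]=30
6. P1: store L2 := 96  bus=[BusRdX,Flush]  L2: P0=I P1=M P2=I  mem[L2]=70
7. P1: load  L2  bus=[-]  L2: P0=I P1=M P2=I  mem[L2]=70
8. P1: store L4 := 35  bus=[BusRdX,Flush]  L4: P0=I P1=M P2=I  mem[L4]=84
9. P2: store L3 := 46  bus=[BusRdX]  L3: P0=I P1=I P2=M  mem[L3]=90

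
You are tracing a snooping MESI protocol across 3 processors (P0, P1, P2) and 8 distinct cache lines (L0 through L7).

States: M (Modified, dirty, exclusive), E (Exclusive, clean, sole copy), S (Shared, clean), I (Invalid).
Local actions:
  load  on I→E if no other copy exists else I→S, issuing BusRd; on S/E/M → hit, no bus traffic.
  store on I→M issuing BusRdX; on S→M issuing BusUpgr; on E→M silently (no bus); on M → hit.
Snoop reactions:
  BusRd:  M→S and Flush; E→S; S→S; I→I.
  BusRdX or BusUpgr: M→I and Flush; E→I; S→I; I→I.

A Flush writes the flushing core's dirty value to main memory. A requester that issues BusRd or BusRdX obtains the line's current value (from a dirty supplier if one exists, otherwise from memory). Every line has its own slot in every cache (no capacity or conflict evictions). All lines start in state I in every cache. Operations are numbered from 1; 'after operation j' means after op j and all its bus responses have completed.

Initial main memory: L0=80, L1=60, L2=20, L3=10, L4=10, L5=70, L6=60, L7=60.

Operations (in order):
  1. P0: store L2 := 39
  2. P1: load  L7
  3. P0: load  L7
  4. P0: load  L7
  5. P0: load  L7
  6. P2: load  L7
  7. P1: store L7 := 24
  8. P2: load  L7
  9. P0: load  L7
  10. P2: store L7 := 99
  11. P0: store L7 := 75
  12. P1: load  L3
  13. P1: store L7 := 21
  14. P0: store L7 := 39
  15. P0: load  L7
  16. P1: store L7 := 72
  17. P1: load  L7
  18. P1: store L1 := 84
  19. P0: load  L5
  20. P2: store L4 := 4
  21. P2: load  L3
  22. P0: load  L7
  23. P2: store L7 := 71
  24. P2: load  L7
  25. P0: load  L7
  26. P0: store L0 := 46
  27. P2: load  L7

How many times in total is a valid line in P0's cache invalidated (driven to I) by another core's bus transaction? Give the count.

step 1: P0: store L2 := 39  ⟶  MII  (L2)  txn=BusRdX  M[L2]=20
step 2: P1: load  L7  ⟶  IEI  (L7)  txn=BusRd  M[L7]=60
step 3: P0: load  L7  ⟶  SSI  (L7)  txn=BusRd  M[L7]=60
step 4: P0: load  L7  ⟶  SSI  (L7)  txn=∅  M[L7]=60
step 5: P0: load  L7  ⟶  SSI  (L7)  txn=∅  M[L7]=60
step 6: P2: load  L7  ⟶  SSS  (L7)  txn=BusRd  M[L7]=60
step 7: P1: store L7 := 24  ⟶  IMI  (L7)  txn=BusUpgr  M[L7]=60
step 8: P2: load  L7  ⟶  ISS  (L7)  txn=BusRd+Flush  M[L7]=24
step 9: P0: load  L7  ⟶  SSS  (L7)  txn=BusRd  M[L7]=24
step 10: P2: store L7 := 99  ⟶  IIM  (L7)  txn=BusUpgr  M[L7]=24
step 11: P0: store L7 := 75  ⟶  MII  (L7)  txn=BusRdX+Flush  M[L7]=99
step 12: P1: load  L3  ⟶  IEI  (L3)  txn=BusRd  M[L3]=10
step 13: P1: store L7 := 21  ⟶  IMI  (L7)  txn=BusRdX+Flush  M[L7]=75
step 14: P0: store L7 := 39  ⟶  MII  (L7)  txn=BusRdX+Flush  M[L7]=21
step 15: P0: load  L7  ⟶  MII  (L7)  txn=∅  M[L7]=21
step 16: P1: store L7 := 72  ⟶  IMI  (L7)  txn=BusRdX+Flush  M[L7]=39
step 17: P1: load  L7  ⟶  IMI  (L7)  txn=∅  M[L7]=39
step 18: P1: store L1 := 84  ⟶  IMI  (L1)  txn=BusRdX  M[L1]=60
step 19: P0: load  L5  ⟶  EII  (L5)  txn=BusRd  M[L5]=70
step 20: P2: store L4 := 4  ⟶  IIM  (L4)  txn=BusRdX  M[L4]=10
step 21: P2: load  L3  ⟶  ISS  (L3)  txn=BusRd  M[L3]=10
step 22: P0: load  L7  ⟶  SSI  (L7)  txn=BusRd+Flush  M[L7]=72
step 23: P2: store L7 := 71  ⟶  IIM  (L7)  txn=BusRdX  M[L7]=72
step 24: P2: load  L7  ⟶  IIM  (L7)  txn=∅  M[L7]=72
step 25: P0: load  L7  ⟶  SIS  (L7)  txn=BusRd+Flush  M[L7]=71
step 26: P0: store L0 := 46  ⟶  MII  (L0)  txn=BusRdX  M[L0]=80
step 27: P2: load  L7  ⟶  SIS  (L7)  txn=∅  M[L7]=71

invalidations = 5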